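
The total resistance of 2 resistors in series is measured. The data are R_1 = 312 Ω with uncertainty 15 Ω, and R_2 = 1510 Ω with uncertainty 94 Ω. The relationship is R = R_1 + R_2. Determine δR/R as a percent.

For a sum/difference, combine absolute errors in quadrature:
  (δR_1)² = 225;  (δR_2)² = 8840
δR = √(9060) = 95.2 Ω
R = 1820 Ω, so δR/R = 95.2/1820 = 0.0522.

5.22%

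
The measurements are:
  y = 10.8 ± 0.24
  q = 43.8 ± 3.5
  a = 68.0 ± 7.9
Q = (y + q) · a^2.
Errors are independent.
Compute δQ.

60900

Let u = y + q = 54.6. δu = √(δy² + δq²) = √(0.0576 + 12.2) = 3.51, so δu/u = 0.0643.
Q is then a monomial in u, a:
δQ/Q = √((δu/u)² + (2·δa/a)²) = √(0.00413 + 0.0540) = 0.241
Q = 2.52e+05, so δQ = 0.241 × 2.52e+05 = 60900.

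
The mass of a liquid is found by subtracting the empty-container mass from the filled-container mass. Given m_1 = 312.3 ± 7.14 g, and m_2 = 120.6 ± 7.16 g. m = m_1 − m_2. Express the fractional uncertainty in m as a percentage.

m is a linear combination, so absolute uncertainties add in quadrature:
  (δm_1)² = 51.0;  (δm_2)² = 51.3
δm = √(102) = 10.1 g
m = 191.7 g, so δm/m = 10.1/191.7 = 0.0527.

5.27%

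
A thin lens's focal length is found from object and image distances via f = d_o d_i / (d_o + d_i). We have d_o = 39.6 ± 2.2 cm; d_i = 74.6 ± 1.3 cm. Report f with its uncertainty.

25.9 ± 0.952 cm

∂f/∂d_o = (d_i/(d_o+d_i))² = 0.427;  ∂f/∂d_i = (d_o/(d_o+d_i))² = 0.120
δf = √((∂f/∂d_o · δd_o)² + (∂f/∂d_i · δd_i)²) = √(0.881 + 0.0244) = 0.952 cm
f = 25.9 cm.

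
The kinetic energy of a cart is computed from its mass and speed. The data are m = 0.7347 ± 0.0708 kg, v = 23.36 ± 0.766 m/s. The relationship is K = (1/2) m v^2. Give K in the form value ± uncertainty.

Each factor contributes (exponent × relative error)² to (δK/K)²:
  (1·δm/m)² = (1×0.0964)² = 0.00929;  (2·δv/v)² = (2×0.0328)² = 0.00430
δK/K = √(0.0136) = 0.117
K = 200.5 J, so δK = 0.117 × 200.5 = 23.4 J.

200.5 ± 23.4 J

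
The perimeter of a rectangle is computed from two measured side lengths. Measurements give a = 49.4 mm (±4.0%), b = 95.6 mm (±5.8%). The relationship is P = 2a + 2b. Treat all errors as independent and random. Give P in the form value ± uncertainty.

Each term contributes (cᵢ δxᵢ)² to (δP)²:
  (2·δa)² = 15.6;  (2·δb)² = 123
δP = √(139) = 11.8 mm
P = 290 mm.

290 ± 11.8 mm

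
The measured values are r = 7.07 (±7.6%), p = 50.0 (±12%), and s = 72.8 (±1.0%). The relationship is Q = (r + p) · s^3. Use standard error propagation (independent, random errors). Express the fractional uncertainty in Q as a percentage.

11.0%

Let u = r + p = 57.1. δu = √(δr² + δp²) = √(0.289 + 36.0) = 6.02, so δu/u = 0.106.
Q is then a monomial in u, s:
δQ/Q = √((δu/u)² + (3·δs/s)²) = √(0.0111 + 0.000900) = 0.110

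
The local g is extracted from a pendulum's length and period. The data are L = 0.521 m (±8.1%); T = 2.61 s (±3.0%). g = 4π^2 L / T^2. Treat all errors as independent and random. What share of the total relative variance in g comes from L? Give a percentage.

(δg/g)² = (1·δL/L)² + (-2·δT/T)²
  L term: (1×0.0810)² = 0.00656
  T term: (-2×0.0300)² = 0.00360
Total = 0.0102. Share from L = 0.00656/0.0102 = 0.646.

64.6%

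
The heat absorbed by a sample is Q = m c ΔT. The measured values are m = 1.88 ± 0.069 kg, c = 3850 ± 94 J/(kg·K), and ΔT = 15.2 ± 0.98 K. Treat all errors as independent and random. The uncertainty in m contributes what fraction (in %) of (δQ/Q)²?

(δQ/Q)² = (1·δm/m)² + (1·δc/c)² + (1·δΔT/ΔT)²
  m term: (1×0.0367)² = 0.00135
  c term: (1×0.0244)² = 0.000596
  ΔT term: (1×0.0645)² = 0.00416
Total = 0.00610. Share from m = 0.00135/0.00610 = 0.221.

22.1%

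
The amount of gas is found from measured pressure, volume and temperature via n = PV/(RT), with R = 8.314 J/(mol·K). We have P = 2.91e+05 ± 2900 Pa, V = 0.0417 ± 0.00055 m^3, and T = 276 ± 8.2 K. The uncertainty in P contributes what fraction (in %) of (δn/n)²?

(δn/n)² = (1·δP/P)² + (1·δV/V)² + (-1·δT/T)²
  P term: (1×0.00997)² = 9.93e-05
  V term: (1×0.0132)² = 0.000174
  T term: (-1×0.0297)² = 0.000883
Total = 0.00116. Share from P = 9.93e-05/0.00116 = 0.0859.

8.59%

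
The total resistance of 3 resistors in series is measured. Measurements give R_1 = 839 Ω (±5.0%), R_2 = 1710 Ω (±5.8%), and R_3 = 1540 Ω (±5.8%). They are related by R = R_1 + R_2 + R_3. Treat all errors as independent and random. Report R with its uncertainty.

4090 ± 140 Ω

Sums and differences: (δR)² = Σ (cᵢ δxᵢ)².
  (δR_1)² = 1760;  (δR_2)² = 9840;  (δR_3)² = 7980
δR = √(19600) = 140 Ω
R = 4090 Ω.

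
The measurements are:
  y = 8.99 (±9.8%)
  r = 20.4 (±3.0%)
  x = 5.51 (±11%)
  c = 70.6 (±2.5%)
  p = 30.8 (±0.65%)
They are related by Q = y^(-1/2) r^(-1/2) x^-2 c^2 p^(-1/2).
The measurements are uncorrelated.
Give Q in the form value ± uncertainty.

Q is a product of powers, so relative uncertainties combine in quadrature:
  (−½·δy/y)² = (-0.5×0.0980)² = 0.00240;  (−½·δr/r)² = (-0.5×0.0300)² = 0.000225;  (-2·δx/x)² = (-2×0.110)² = 0.0484;  (2·δc/c)² = (2×0.0250)² = 0.00250;  (−½·δp/p)² = (-0.5×0.00650)² = 1.06e-05
δQ/Q = √(0.0535) = 0.231
Q = 2.18, so δQ = 0.231 × 2.18 = 0.505.

2.18 ± 0.505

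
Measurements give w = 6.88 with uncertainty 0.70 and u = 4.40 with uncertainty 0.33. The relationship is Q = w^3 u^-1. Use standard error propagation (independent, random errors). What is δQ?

23.3

Q is a product of powers, so relative uncertainties combine in quadrature:
  (3·δw/w)² = (3×0.102)² = 0.0932;  (-1·δu/u)² = (-1×0.0750)² = 0.00562
δQ/Q = √(0.0988) = 0.314
Q = 74.0, so δQ = 0.314 × 74.0 = 23.3.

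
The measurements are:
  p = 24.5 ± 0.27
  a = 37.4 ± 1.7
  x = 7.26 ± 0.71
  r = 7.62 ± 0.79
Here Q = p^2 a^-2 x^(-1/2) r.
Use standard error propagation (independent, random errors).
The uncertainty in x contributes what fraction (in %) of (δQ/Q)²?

10.9%

(δQ/Q)² = (2·δp/p)² + (-2·δa/a)² + (−½·δx/x)² + (1·δr/r)²
  p term: (2×0.0110)² = 0.000486
  a term: (-2×0.0455)² = 0.00826
  x term: (-0.5×0.0978)² = 0.00239
  r term: (1×0.104)² = 0.0107
Total = 0.0219. Share from x = 0.00239/0.0219 = 0.109.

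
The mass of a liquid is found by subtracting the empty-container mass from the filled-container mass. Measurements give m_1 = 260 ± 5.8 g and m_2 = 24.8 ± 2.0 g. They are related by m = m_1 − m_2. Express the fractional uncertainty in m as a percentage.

2.61%

For a sum/difference, combine absolute errors in quadrature:
  (δm_1)² = 33.6;  (δm_2)² = 4.00
δm = √(37.6) = 6.14 g
m = 235 g, so δm/m = 6.14/235 = 0.0261.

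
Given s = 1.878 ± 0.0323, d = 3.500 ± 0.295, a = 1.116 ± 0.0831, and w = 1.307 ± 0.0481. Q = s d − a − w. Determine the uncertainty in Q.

0.574

Let p = s·d = 6.573. δp/p = √((1·δs/s)² + (1·δd/d)²) = √(0.000296 + 0.00710) = 0.0860, so δp = 0.565.
Q = p − a − w: δQ = √(δp² + δa² + δw²) = √(0.320 + 0.00691 + 0.00231) = 0.574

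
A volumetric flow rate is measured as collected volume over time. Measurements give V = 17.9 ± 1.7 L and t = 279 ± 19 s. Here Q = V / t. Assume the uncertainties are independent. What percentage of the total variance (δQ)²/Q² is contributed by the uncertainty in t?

34.0%

(δQ/Q)² = (1·δV/V)² + (-1·δt/t)²
  V term: (1×0.0950)² = 0.00902
  t term: (-1×0.0681)² = 0.00464
Total = 0.0137. Share from t = 0.00464/0.0137 = 0.340.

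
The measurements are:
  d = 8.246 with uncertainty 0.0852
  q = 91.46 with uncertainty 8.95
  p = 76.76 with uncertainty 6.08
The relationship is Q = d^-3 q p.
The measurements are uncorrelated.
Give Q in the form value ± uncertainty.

12.52 ± 1.62

Products/powers → add relative errors in quadrature, weighted by exponent:
  (-3·δd/d)² = (-3×0.0103)² = 0.000961;  (1·δq/q)² = (1×0.0979)² = 0.00958;  (1·δp/p)² = (1×0.0792)² = 0.00627
δQ/Q = √(0.0168) = 0.130
Q = 12.52, so δQ = 0.130 × 12.52 = 1.62.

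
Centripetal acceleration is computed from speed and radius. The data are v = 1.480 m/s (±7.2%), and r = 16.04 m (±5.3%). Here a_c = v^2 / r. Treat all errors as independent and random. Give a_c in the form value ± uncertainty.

For a monomial a_c ∝ v^2, r^-1, fractional errors add in quadrature:
  (2·δv/v)² = (2×0.0720)² = 0.0207;  (-1·δr/r)² = (-1×0.0530)² = 0.00281
δa_c/a_c = √(0.0235) = 0.153
a_c = 0.1366 m/s^2, so δa_c = 0.153 × 0.1366 = 0.0210 m/s^2.

0.1366 ± 0.0210 m/s^2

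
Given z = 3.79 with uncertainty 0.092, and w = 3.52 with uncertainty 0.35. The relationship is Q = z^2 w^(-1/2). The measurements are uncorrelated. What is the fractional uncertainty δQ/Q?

0.0695

Products/powers → add relative errors in quadrature, weighted by exponent:
  (2·δz/z)² = (2×0.0243)² = 0.00236;  (−½·δw/w)² = (-0.5×0.0994)² = 0.00247
δQ/Q = √(0.00483) = 0.0695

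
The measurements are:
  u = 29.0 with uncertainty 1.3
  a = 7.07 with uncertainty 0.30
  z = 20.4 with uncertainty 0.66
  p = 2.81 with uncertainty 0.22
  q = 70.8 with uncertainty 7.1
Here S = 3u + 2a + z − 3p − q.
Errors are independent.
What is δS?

8.18

Each term contributes (cᵢ δxᵢ)² to (δS)²:
  (3·δu)² = 15.2;  (2·δa)² = 0.360;  (δz)² = 0.436;  (3·δp)² = 0.436;  (δq)² = 50.4
δS = √(66.9) = 8.18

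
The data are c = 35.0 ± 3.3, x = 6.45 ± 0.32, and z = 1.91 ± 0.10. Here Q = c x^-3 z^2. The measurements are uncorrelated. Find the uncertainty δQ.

Products/powers → add relative errors in quadrature, weighted by exponent:
  (1·δc/c)² = (1×0.0943)² = 0.00889;  (-3·δx/x)² = (-3×0.0496)² = 0.0222;  (2·δz/z)² = (2×0.0524)² = 0.0110
δQ/Q = √(0.0420) = 0.205
Q = 0.476, so δQ = 0.205 × 0.476 = 0.0975.

0.0975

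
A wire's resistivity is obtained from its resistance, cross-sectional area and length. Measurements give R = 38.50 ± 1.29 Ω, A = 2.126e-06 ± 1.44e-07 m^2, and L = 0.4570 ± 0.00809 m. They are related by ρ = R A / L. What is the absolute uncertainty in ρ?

For a monomial ρ ∝ R, A, L^-1, fractional errors add in quadrature:
  (1·δR/R)² = (1×0.0335)² = 0.00112;  (1·δA/A)² = (1×0.0677)² = 0.00459;  (-1·δL/L)² = (-1×0.0177)² = 0.000313
δρ/ρ = √(0.00602) = 0.0776
ρ = 0.0001791 Ω·m, so δρ = 0.0776 × 0.0001791 = 1.39e-05 Ω·m.

1.39e-05 Ω·m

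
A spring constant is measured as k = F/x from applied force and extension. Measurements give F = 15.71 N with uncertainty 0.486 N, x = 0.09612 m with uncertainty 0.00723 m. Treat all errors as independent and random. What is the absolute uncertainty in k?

k is a product of powers, so relative uncertainties combine in quadrature:
  (1·δF/F)² = (1×0.0309)² = 0.000957;  (-1·δx/x)² = (-1×0.0752)² = 0.00566
δk/k = √(0.00661) = 0.0813
k = 163.4 N/m, so δk = 0.0813 × 163.4 = 13.3 N/m.

13.3 N/m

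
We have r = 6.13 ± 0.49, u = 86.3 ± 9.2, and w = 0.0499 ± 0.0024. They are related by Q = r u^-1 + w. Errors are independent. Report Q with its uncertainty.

0.121 ± 0.00976

Let p = r·u^-1 = 0.0710. δp/p = √((1·δr/r)² + (-1·δu/u)²) = √(0.00639 + 0.0114) = 0.133, so δp = 0.00946.
Q = p + w: δQ = √(δp² + δw²) = √(8.96e-05 + 5.76e-06) = 0.00976
Q = 0.121.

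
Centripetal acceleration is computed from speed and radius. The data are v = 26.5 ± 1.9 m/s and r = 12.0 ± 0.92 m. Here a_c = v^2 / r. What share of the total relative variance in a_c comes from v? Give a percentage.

(δa_c/a_c)² = (2·δv/v)² + (-1·δr/r)²
  v term: (2×0.0717)² = 0.0206
  r term: (-1×0.0767)² = 0.00588
Total = 0.0264. Share from v = 0.0206/0.0264 = 0.778.

77.8%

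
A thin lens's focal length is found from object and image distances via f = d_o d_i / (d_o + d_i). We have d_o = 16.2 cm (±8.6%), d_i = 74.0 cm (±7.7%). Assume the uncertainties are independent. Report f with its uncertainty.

13.3 ± 0.956 cm

∂f/∂d_o = (d_i/(d_o+d_i))² = 0.673;  ∂f/∂d_i = (d_o/(d_o+d_i))² = 0.0323
δf = √((∂f/∂d_o · δd_o)² + (∂f/∂d_i · δd_i)²) = √(0.879 + 0.0338) = 0.956 cm
f = 13.3 cm.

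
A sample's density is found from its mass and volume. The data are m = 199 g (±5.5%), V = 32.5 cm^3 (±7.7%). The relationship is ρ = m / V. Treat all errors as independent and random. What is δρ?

Each factor contributes (exponent × relative error)² to (δρ/ρ)²:
  (1·δm/m)² = (1×0.0550)² = 0.00302;  (-1·δV/V)² = (-1×0.0770)² = 0.00593
δρ/ρ = √(0.00895) = 0.0946
ρ = 6.12 g/cm^3, so δρ = 0.0946 × 6.12 = 0.579 g/cm^3.

0.579 g/cm^3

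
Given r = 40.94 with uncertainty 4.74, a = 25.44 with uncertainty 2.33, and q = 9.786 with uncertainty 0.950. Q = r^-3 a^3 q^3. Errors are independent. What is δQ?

Q is a product of powers, so relative uncertainties combine in quadrature:
  (-3·δr/r)² = (-3×0.116)² = 0.121;  (3·δa/a)² = (3×0.0916)² = 0.0755;  (3·δq/q)² = (3×0.0971)² = 0.0848
δQ/Q = √(0.281) = 0.530
Q = 224.9, so δQ = 0.530 × 224.9 = 119.

119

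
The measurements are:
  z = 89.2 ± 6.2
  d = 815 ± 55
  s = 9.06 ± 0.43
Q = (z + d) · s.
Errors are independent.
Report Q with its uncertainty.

8190 ± 635

Let u = z + d = 904. δu = √(δz² + δd²) = √(38.4 + 3020) = 55.3, so δu/u = 0.0612.
Q is then a monomial in u, s:
δQ/Q = √((δu/u)² + (1·δs/s)²) = √(0.00375 + 0.00225) = 0.0775
Q = 8190, so δQ = 0.0775 × 8190 = 635.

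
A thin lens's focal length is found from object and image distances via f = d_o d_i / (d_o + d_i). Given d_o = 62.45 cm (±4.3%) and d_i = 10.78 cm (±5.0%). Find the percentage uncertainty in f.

4.31%

∂f/∂d_o = (d_i/(d_o+d_i))² = 0.0217;  ∂f/∂d_i = (d_o/(d_o+d_i))² = 0.727
δf = √((∂f/∂d_o · δd_o)² + (∂f/∂d_i · δd_i)²) = √(0.00339 + 0.154) = 0.396 cm
f = 9.193 cm, so δf/f = 0.396/9.193 = 0.0431.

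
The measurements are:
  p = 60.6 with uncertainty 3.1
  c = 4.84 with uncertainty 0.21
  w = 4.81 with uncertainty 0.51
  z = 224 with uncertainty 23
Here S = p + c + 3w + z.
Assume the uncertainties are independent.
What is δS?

Each term contributes (cᵢ δxᵢ)² to (δS)²:
  (δp)² = 9.61;  (δc)² = 0.0441;  (3·δw)² = 2.34;  (δz)² = 529
δS = √(541) = 23.3

23.3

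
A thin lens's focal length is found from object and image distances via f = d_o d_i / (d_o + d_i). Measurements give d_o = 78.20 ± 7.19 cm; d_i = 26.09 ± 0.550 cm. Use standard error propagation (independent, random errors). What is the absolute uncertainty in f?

∂f/∂d_o = (d_i/(d_o+d_i))² = 0.0626;  ∂f/∂d_i = (d_o/(d_o+d_i))² = 0.562
δf = √((∂f/∂d_o · δd_o)² + (∂f/∂d_i · δd_i)²) = √(0.202 + 0.0956) = 0.546 cm

0.546 cm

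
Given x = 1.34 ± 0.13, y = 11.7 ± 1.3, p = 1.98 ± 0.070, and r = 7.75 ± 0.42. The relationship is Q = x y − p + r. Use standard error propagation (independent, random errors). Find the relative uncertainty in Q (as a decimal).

Let w = x·y = 15.7. δw/w = √((1·δx/x)² + (1·δy/y)²) = √(0.00941 + 0.0123) = 0.148, so δw = 2.31.
Q = w − p + r: δQ = √(δw² + δp² + δr²) = √(5.35 + 0.00490 + 0.176) = 2.35
Q = 21.4, so δQ/Q = 2.35/21.4 = 0.110.

0.110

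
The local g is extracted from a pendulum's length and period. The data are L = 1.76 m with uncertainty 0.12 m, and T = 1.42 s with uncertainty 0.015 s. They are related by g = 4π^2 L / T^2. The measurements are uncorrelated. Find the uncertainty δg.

For a monomial g ∝ L, T^-2, fractional errors add in quadrature:
  (1·δL/L)² = (1×0.0682)² = 0.00465;  (-2·δT/T)² = (-2×0.0106)² = 0.000446
δg/g = √(0.00510) = 0.0714
g = 34.5 m/s^2, so δg = 0.0714 × 34.5 = 2.46 m/s^2.

2.46 m/s^2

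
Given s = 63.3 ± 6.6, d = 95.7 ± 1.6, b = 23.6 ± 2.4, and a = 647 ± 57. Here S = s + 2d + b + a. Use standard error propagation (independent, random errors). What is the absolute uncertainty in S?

S is a linear combination, so absolute uncertainties add in quadrature:
  (δs)² = 43.6;  (2·δd)² = 10.2;  (δb)² = 5.76;  (δa)² = 3250
δS = √(3310) = 57.5

57.5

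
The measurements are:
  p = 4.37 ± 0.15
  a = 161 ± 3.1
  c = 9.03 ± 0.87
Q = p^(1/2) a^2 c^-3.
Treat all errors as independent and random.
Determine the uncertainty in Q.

21.5

Relative error in a monomial: (δQ/Q)² = Σ (nᵢ · δxᵢ/xᵢ)².
  (½·δp/p)² = (0.5×0.0343)² = 0.000295;  (2·δa/a)² = (2×0.0193)² = 0.00148;  (-3·δc/c)² = (-3×0.0963)² = 0.0835
δQ/Q = √(0.0853) = 0.292
Q = 73.6, so δQ = 0.292 × 73.6 = 21.5.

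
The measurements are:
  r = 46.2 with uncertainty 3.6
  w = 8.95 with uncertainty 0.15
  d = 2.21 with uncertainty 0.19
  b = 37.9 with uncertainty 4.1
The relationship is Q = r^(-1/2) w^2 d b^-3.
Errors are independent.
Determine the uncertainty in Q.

0.000162

Products/powers → add relative errors in quadrature, weighted by exponent:
  (−½·δr/r)² = (-0.5×0.0779)² = 0.00152;  (2·δw/w)² = (2×0.0168)² = 0.00112;  (1·δd/d)² = (1×0.0860)² = 0.00739;  (-3·δb/b)² = (-3×0.108)² = 0.105
δQ/Q = √(0.115) = 0.340
Q = 0.000478, so δQ = 0.340 × 0.000478 = 0.000162.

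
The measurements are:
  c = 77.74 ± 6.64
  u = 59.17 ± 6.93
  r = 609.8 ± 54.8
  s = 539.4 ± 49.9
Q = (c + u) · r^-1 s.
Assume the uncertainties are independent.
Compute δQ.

17.8

Let w = c + u = 136.9. δw = √(δc² + δu²) = √(44.1 + 48.0) = 9.60, so δw/w = 0.0701.
Q is then a monomial in w, r, s:
δQ/Q = √((δw/w)² + (-1·δr/r)² + (1·δs/s)²) = √(0.00491 + 0.00808 + 0.00856) = 0.147
Q = 121.1, so δQ = 0.147 × 121.1 = 17.8.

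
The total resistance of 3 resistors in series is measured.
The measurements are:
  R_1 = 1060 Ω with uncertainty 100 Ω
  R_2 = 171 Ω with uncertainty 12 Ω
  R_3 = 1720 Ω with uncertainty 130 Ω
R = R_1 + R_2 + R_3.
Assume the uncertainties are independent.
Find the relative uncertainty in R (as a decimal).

Sums and differences: (δR)² = Σ (cᵢ δxᵢ)².
  (δR_1)² = 10000;  (δR_2)² = 144;  (δR_3)² = 16900
δR = √(27000) = 164 Ω
R = 2950 Ω, so δR/R = 164/2950 = 0.0557.

0.0557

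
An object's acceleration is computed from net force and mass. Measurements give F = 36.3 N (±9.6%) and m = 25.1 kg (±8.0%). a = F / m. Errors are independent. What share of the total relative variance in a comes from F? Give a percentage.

(δa/a)² = (1·δF/F)² + (-1·δm/m)²
  F term: (1×0.0960)² = 0.00922
  m term: (-1×0.0800)² = 0.00640
Total = 0.0156. Share from F = 0.00922/0.0156 = 0.590.

59.0%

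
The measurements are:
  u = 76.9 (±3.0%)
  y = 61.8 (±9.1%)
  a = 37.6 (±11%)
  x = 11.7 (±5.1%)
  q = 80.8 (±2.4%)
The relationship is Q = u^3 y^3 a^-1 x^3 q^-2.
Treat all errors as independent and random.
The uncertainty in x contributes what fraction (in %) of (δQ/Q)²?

19.4%

(δQ/Q)² = (3·δu/u)² + (3·δy/y)² + (-1·δa/a)² + (3·δx/x)² + (-2·δq/q)²
  u term: (3×0.0300)² = 0.00810
  y term: (3×0.0910)² = 0.0745
  a term: (-1×0.110)² = 0.0121
  x term: (3×0.0510)² = 0.0234
  q term: (-2×0.0240)² = 0.00230
Total = 0.120. Share from x = 0.0234/0.120 = 0.194.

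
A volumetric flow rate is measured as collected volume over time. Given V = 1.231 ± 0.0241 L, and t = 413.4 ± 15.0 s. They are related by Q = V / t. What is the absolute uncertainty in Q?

Each factor contributes (exponent × relative error)² to (δQ/Q)²:
  (1·δV/V)² = (1×0.0196)² = 0.000383;  (-1·δt/t)² = (-1×0.0363)² = 0.00132
δQ/Q = √(0.00170) = 0.0412
Q = 0.002978 L/s, so δQ = 0.0412 × 0.002978 = 0.000123 L/s.

0.000123 L/s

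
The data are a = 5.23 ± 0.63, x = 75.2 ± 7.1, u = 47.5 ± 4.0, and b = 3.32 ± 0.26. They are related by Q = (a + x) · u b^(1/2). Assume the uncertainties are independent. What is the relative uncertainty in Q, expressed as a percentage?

Let w = a + x = 80.4. δw = √(δa² + δx²) = √(0.397 + 50.4) = 7.13, so δw/w = 0.0886.
Q is then a monomial in w, u, b:
δQ/Q = √((δw/w)² + (1·δu/u)² + (½·δb/b)²) = √(0.00785 + 0.00709 + 0.00153) = 0.128

12.8%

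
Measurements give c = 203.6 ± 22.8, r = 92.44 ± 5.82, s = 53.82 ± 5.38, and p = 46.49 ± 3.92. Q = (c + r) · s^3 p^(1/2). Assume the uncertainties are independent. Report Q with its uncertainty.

(3.147 ± 0.985) × 10^8

Let u = c + r = 296.0. δu = √(δc² + δr²) = √(520 + 33.9) = 23.5, so δu/u = 0.0795.
Q is then a monomial in u, s, p:
δQ/Q = √((δu/u)² + (3·δs/s)² + (½·δp/p)²) = √(0.00632 + 0.0899 + 0.00178) = 0.313
Q = 3.147e+08, so δQ = 0.313 × 3.147e+08 = 9.85e+07.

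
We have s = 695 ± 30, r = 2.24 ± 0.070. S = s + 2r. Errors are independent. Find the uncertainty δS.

Absolute uncertainties add in quadrature for a linear combination:
  (δs)² = 900;  (2·δr)² = 0.0196
δS = √(900) = 30.0

30.0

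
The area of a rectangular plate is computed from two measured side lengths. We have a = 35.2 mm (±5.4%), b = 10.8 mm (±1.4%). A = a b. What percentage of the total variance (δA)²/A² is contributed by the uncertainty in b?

6.30%

(δA/A)² = (1·δa/a)² + (1·δb/b)²
  a term: (1×0.0540)² = 0.00292
  b term: (1×0.0140)² = 0.000196
Total = 0.00311. Share from b = 0.000196/0.00311 = 0.0630.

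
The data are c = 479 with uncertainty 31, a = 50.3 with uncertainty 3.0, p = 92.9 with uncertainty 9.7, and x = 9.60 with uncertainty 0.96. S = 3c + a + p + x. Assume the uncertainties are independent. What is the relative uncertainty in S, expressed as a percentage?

For a sum/difference, combine absolute errors in quadrature:
  (3·δc)² = 8650;  (δa)² = 9.00;  (δp)² = 94.1;  (δx)² = 0.922
δS = √(8750) = 93.6
S = 1590, so δS/S = 93.6/1590 = 0.0588.

5.88%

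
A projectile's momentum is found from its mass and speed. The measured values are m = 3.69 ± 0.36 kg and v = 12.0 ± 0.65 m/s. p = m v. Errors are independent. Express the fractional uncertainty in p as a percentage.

11.2%

p is a product of powers, so relative uncertainties combine in quadrature:
  (1·δm/m)² = (1×0.0976)² = 0.00952;  (1·δv/v)² = (1×0.0542)² = 0.00293
δp/p = √(0.0125) = 0.112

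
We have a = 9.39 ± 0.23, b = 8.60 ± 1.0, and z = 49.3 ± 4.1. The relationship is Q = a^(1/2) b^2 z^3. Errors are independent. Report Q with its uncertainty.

(2.72 ± 0.927) × 10^7

Since Q is a product/quotient, work with relative uncertainties:
  (½·δa/a)² = (0.5×0.0245)² = 0.000150;  (2·δb/b)² = (2×0.116)² = 0.0541;  (3·δz/z)² = (3×0.0832)² = 0.0622
δQ/Q = √(0.116) = 0.341
Q = 2.72e+07, so δQ = 0.341 × 2.72e+07 = 9.27e+06.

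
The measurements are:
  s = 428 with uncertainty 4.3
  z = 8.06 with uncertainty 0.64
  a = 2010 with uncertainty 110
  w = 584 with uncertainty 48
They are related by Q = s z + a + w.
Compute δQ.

301

Let p = s·z = 3450. δp/p = √((1·δs/s)² + (1·δz/z)²) = √(0.000101 + 0.00631) = 0.0800, so δp = 276.
Q = p + a + w: δQ = √(δp² + δa² + δw²) = √(76200 + 12100 + 2300) = 301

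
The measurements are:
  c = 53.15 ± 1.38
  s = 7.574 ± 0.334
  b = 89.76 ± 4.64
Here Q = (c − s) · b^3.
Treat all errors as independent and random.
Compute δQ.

5.21e+06

Let u = c − s = 45.58. δu = √(δc² + δs²) = √(1.90 + 0.112) = 1.42, so δu/u = 0.0312.
Q is then a monomial in u, b:
δQ/Q = √((δu/u)² + (3·δb/b)²) = √(0.000971 + 0.0240) = 0.158
Q = 3.296e+07, so δQ = 0.158 × 3.296e+07 = 5.21e+06.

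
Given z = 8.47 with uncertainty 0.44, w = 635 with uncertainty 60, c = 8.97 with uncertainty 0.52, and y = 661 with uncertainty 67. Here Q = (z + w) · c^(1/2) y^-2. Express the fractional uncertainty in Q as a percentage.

Let u = z + w = 643. δu = √(δz² + δw²) = √(0.194 + 3600) = 60.0, so δu/u = 0.0932.
Q is then a monomial in u, c, y:
δQ/Q = √((δu/u)² + (½·δc/c)² + (-2·δy/y)²) = √(0.00869 + 0.000840 + 0.0411) = 0.225

22.5%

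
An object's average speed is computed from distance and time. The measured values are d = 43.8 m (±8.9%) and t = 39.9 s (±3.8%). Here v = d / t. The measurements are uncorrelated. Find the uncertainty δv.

For a monomial v ∝ d, t^-1, fractional errors add in quadrature:
  (1·δd/d)² = (1×0.0890)² = 0.00792;  (-1·δt/t)² = (-1×0.0380)² = 0.00144
δv/v = √(0.00937) = 0.0968
v = 1.10 m/s, so δv = 0.0968 × 1.10 = 0.106 m/s.

0.106 m/s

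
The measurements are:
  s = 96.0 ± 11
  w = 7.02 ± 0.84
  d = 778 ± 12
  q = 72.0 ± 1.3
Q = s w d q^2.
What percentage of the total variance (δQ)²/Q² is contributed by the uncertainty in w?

(δQ/Q)² = (1·δs/s)² + (1·δw/w)² + (1·δd/d)² + (2·δq/q)²
  s term: (1×0.115)² = 0.0131
  w term: (1×0.120)² = 0.0143
  d term: (1×0.0154)² = 0.000238
  q term: (2×0.0181)² = 0.00130
Total = 0.0290. Share from w = 0.0143/0.0290 = 0.494.

49.4%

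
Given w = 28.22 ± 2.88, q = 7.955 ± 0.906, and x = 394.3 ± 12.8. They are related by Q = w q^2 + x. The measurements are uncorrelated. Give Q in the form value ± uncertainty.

2180 ± 446

Let p = w·q^2 = 1786. δp/p = √((1·δw/w)² + (2·δq/q)²) = √(0.0104 + 0.0519) = 0.250, so δp = 446.
Q = p + x: δQ = √(δp² + δx²) = √(1.99e+05 + 164) = 446
Q = 2180.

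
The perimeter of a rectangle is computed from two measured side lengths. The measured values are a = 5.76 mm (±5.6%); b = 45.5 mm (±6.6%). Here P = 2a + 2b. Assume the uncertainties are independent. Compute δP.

Sums and differences: (δP)² = Σ (cᵢ δxᵢ)².
  (2·δa)² = 0.416;  (2·δb)² = 36.1
δP = √(36.5) = 6.04 mm

6.04 mm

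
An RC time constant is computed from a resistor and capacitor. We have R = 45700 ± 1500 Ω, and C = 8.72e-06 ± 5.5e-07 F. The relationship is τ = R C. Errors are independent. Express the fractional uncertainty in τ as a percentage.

Each factor contributes (exponent × relative error)² to (δτ/τ)²:
  (1·δR/R)² = (1×0.0328)² = 0.00108;  (1·δC/C)² = (1×0.0631)² = 0.00398
δτ/τ = √(0.00506) = 0.0711

7.11%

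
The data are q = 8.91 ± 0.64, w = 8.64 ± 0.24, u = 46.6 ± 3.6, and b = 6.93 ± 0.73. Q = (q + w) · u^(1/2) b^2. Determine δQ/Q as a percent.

Let h = q + w = 17.6. δh = √(δq² + δw²) = √(0.410 + 0.0576) = 0.684, so δh/h = 0.0389.
Q is then a monomial in h, u, b:
δQ/Q = √((δh/h)² + (½·δu/u)² + (2·δb/b)²) = √(0.00152 + 0.00149 + 0.0444) = 0.218

21.8%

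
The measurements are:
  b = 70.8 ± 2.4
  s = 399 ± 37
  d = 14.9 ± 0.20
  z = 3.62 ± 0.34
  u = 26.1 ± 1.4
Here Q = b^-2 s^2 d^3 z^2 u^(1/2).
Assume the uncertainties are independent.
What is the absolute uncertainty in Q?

1.95e+06

Each factor contributes (exponent × relative error)² to (δQ/Q)²:
  (-2·δb/b)² = (-2×0.0339)² = 0.00460;  (2·δs/s)² = (2×0.0927)² = 0.0344;  (3·δd/d)² = (3×0.0134)² = 0.00162;  (2·δz/z)² = (2×0.0939)² = 0.0353;  (½·δu/u)² = (0.5×0.0536)² = 0.000719
δQ/Q = √(0.0766) = 0.277
Q = 7.03e+06, so δQ = 0.277 × 7.03e+06 = 1.95e+06.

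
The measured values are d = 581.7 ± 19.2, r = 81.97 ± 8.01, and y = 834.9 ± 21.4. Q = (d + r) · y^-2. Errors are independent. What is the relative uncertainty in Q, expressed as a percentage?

Let u = d + r = 663.7. δu = √(δd² + δr²) = √(369 + 64.2) = 20.8, so δu/u = 0.0313.
Q is then a monomial in u, y:
δQ/Q = √((δu/u)² + (-2·δy/y)²) = √(0.000983 + 0.00263) = 0.0601

6.01%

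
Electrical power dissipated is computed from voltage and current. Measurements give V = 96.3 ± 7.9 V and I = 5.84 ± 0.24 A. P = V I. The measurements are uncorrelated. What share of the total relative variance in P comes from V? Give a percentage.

(δP/P)² = (1·δV/V)² + (1·δI/I)²
  V term: (1×0.0820)² = 0.00673
  I term: (1×0.0411)² = 0.00169
Total = 0.00842. Share from V = 0.00673/0.00842 = 0.799.

79.9%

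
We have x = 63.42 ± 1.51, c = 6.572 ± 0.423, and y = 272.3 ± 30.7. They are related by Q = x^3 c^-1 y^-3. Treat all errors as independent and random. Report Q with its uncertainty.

Relative error in a monomial: (δQ/Q)² = Σ (nᵢ · δxᵢ/xᵢ)².
  (3·δx/x)² = (3×0.0238)² = 0.00510;  (-1·δc/c)² = (-1×0.0644)² = 0.00414;  (-3·δy/y)² = (-3×0.113)² = 0.114
δQ/Q = √(0.124) = 0.352
Q = 0.001922, so δQ = 0.352 × 0.001922 = 0.000676.

0.001922 ± 0.000676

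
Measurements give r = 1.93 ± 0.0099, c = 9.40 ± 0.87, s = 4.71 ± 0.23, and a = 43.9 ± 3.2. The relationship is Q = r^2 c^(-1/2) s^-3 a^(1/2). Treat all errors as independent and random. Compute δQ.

Q is a product of powers, so relative uncertainties combine in quadrature:
  (2·δr/r)² = (2×0.00513)² = 0.000105;  (−½·δc/c)² = (-0.5×0.0926)² = 0.00214;  (-3·δs/s)² = (-3×0.0488)² = 0.0215;  (½·δa/a)² = (0.5×0.0729)² = 0.00133
δQ/Q = √(0.0250) = 0.158
Q = 0.0770, so δQ = 0.158 × 0.0770 = 0.0122.

0.0122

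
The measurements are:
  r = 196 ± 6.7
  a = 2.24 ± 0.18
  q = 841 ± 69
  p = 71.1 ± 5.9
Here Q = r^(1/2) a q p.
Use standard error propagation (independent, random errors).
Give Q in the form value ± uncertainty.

Each factor contributes (exponent × relative error)² to (δQ/Q)²:
  (½·δr/r)² = (0.5×0.0342)² = 0.000292;  (1·δa/a)² = (1×0.0804)² = 0.00646;  (1·δq/q)² = (1×0.0820)² = 0.00673;  (1·δp/p)² = (1×0.0830)² = 0.00689
δQ/Q = √(0.0204) = 0.143
Q = 1.88e+06, so δQ = 0.143 × 1.88e+06 = 2.68e+05.

(1.88 ± 0.268) × 10^6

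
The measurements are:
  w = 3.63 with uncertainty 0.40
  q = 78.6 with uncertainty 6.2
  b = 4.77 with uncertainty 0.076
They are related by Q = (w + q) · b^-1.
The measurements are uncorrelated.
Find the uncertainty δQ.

1.33

Let u = w + q = 82.2. δu = √(δw² + δq²) = √(0.160 + 38.4) = 6.21, so δu/u = 0.0756.
Q is then a monomial in u, b:
δQ/Q = √((δu/u)² + (-1·δb/b)²) = √(0.00571 + 0.000254) = 0.0772
Q = 17.2, so δQ = 0.0772 × 17.2 = 1.33.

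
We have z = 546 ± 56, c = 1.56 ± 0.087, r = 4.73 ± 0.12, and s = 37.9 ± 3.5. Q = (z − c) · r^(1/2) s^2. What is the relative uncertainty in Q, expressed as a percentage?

21.2%

Let u = z − c = 544. δu = √(δz² + δc²) = √(3140 + 0.00757) = 56.0, so δu/u = 0.103.
Q is then a monomial in u, r, s:
δQ/Q = √((δu/u)² + (½·δr/r)² + (2·δs/s)²) = √(0.0106 + 0.000161 + 0.0341) = 0.212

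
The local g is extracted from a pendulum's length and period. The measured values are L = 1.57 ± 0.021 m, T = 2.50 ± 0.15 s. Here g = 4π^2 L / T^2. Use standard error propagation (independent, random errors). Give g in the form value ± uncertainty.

Relative error in a monomial: (δg/g)² = Σ (nᵢ · δxᵢ/xᵢ)².
  (1·δL/L)² = (1×0.0134)² = 0.000179;  (-2·δT/T)² = (-2×0.0600)² = 0.0144
δg/g = √(0.0146) = 0.121
g = 9.92 m/s^2, so δg = 0.121 × 9.92 = 1.20 m/s^2.

9.92 ± 1.20 m/s^2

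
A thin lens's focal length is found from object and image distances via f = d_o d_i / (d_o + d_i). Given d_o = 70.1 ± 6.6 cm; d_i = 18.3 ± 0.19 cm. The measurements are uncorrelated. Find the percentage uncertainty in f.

2.12%

∂f/∂d_o = (d_i/(d_o+d_i))² = 0.0429;  ∂f/∂d_i = (d_o/(d_o+d_i))² = 0.629
δf = √((∂f/∂d_o · δd_o)² + (∂f/∂d_i · δd_i)²) = √(0.0800 + 0.0143) = 0.307 cm
f = 14.5 cm, so δf/f = 0.307/14.5 = 0.0212.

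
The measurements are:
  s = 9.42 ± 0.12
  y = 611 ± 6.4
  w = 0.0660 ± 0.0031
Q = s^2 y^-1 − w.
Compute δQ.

0.00506

Let p = s^2·y^-1 = 0.145. δp/p = √((2·δs/s)² + (-1·δy/y)²) = √(0.000649 + 0.000110) = 0.0275, so δp = 0.00400.
Q = p − w: δQ = √(δp² + δw²) = √(1.6e-05 + 9.61e-06) = 0.00506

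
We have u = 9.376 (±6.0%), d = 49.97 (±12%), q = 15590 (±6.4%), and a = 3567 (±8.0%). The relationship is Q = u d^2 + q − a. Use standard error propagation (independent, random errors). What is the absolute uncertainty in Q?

5880

Let p = u·d^2 = 23410. δp/p = √((1·δu/u)² + (2·δd/d)²) = √(0.00360 + 0.0576) = 0.247, so δp = 5790.
Q = p + q − a: δQ = √(δp² + δq² + δa²) = √(3.35e+07 + 9.96e+05 + 81400) = 5880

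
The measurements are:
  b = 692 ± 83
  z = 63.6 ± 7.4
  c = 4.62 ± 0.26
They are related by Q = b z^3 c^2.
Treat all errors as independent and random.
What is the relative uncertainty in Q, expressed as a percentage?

Products/powers → add relative errors in quadrature, weighted by exponent:
  (1·δb/b)² = (1×0.120)² = 0.0144;  (3·δz/z)² = (3×0.116)² = 0.122;  (2·δc/c)² = (2×0.0563)² = 0.0127
δQ/Q = √(0.149) = 0.386

38.6%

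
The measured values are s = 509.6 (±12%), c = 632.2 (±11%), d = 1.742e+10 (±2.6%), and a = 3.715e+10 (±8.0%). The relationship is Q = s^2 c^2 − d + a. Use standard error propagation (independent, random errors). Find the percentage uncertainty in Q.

27.5%

Let p = s^2·c^2 = 1.038e+11. δp/p = √((2·δs/s)² + (2·δc/c)²) = √(0.0576 + 0.0484) = 0.326, so δp = 3.38e+10.
Q = p − d + a: δQ = √(δp² + δd² + δa²) = √(1.14e+21 + 2.05e+17 + 8.83e+18) = 3.39e+10
Q = 1.235e+11, so δQ/Q = 3.39e+10/1.235e+11 = 0.275.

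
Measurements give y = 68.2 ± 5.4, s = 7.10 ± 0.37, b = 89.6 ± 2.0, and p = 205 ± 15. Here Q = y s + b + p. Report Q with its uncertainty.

779 ± 48.3

Let w = y·s = 484. δw/w = √((1·δy/y)² + (1·δs/s)²) = √(0.00627 + 0.00272) = 0.0948, so δw = 45.9.
Q = w + b + p: δQ = √(δw² + δb² + δp²) = √(2110 + 4.00 + 225) = 48.3
Q = 779.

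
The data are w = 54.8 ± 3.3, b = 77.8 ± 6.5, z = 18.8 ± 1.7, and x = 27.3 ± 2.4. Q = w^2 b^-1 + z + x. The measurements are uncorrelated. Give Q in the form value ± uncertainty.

84.7 ± 6.38

Let p = w^2·b^-1 = 38.6. δp/p = √((2·δw/w)² + (-1·δb/b)²) = √(0.0145 + 0.00698) = 0.147, so δp = 5.66.
Q = p + z + x: δQ = √(δp² + δz² + δx²) = √(32.0 + 2.89 + 5.76) = 6.38
Q = 84.7.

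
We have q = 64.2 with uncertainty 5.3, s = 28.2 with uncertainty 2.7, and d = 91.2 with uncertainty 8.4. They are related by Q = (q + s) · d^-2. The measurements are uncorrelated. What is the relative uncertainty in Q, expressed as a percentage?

Let u = q + s = 92.4. δu = √(δq² + δs²) = √(28.1 + 7.29) = 5.95, so δu/u = 0.0644.
Q is then a monomial in u, d:
δQ/Q = √((δu/u)² + (-2·δd/d)²) = √(0.00414 + 0.0339) = 0.195

19.5%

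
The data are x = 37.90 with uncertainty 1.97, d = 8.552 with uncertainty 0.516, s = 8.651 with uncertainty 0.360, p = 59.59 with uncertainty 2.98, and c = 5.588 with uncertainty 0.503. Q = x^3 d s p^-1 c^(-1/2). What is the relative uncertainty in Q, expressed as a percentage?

18.5%

Since Q is a product/quotient, work with relative uncertainties:
  (3·δx/x)² = (3×0.0520)² = 0.0243;  (1·δd/d)² = (1×0.0603)² = 0.00364;  (1·δs/s)² = (1×0.0416)² = 0.00173;  (-1·δp/p)² = (-1×0.0500)² = 0.00250;  (−½·δc/c)² = (-0.5×0.0900)² = 0.00203
δQ/Q = √(0.0342) = 0.185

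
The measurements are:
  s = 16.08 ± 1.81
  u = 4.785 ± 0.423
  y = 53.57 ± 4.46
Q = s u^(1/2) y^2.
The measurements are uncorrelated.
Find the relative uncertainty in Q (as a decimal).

Products/powers → add relative errors in quadrature, weighted by exponent:
  (1·δs/s)² = (1×0.113)² = 0.0127;  (½·δu/u)² = (0.5×0.0884)² = 0.00195;  (2·δy/y)² = (2×0.0833)² = 0.0277
δQ/Q = √(0.0423) = 0.206

0.206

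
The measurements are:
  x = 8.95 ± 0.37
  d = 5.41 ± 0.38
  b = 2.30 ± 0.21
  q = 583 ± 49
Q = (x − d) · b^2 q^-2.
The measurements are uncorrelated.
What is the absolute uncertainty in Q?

1.6e-05

Let u = x − d = 3.54. δu = √(δx² + δd²) = √(0.137 + 0.144) = 0.530, so δu/u = 0.150.
Q is then a monomial in u, b, q:
δQ/Q = √((δu/u)² + (2·δb/b)² + (-2·δq/q)²) = √(0.0224 + 0.0333 + 0.0283) = 0.290
Q = 5.51e-05, so δQ = 0.290 × 5.51e-05 = 1.6e-05.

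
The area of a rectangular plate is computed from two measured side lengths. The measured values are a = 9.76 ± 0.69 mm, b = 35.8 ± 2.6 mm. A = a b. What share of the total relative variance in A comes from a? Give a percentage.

48.7%

(δA/A)² = (1·δa/a)² + (1·δb/b)²
  a term: (1×0.0707)² = 0.00500
  b term: (1×0.0726)² = 0.00527
Total = 0.0103. Share from a = 0.00500/0.0103 = 0.487.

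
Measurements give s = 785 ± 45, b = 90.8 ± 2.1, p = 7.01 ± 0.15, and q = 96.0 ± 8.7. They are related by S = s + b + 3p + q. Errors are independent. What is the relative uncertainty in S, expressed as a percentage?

4.62%

Sums and differences: (δS)² = Σ (cᵢ δxᵢ)².
  (δs)² = 2020;  (δb)² = 4.41;  (3·δp)² = 0.202;  (δq)² = 75.7
δS = √(2110) = 45.9
S = 993, so δS/S = 45.9/993 = 0.0462.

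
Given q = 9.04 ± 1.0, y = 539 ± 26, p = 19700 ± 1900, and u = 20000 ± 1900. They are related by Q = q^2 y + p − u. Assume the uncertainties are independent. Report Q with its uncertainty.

Let w = q^2·y = 44000. δw/w = √((2·δq/q)² + (1·δy/y)²) = √(0.0489 + 0.00233) = 0.226, so δw = 9970.
Q = w + p − u: δQ = √(δw² + δp² + δu²) = √(9.95e+07 + 3.61e+06 + 3.61e+06) = 10300
Q = 43700.

43700 ± 10300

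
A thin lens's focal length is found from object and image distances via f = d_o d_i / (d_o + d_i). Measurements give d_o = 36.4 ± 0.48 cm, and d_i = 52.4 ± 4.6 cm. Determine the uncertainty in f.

0.791 cm

∂f/∂d_o = (d_i/(d_o+d_i))² = 0.348;  ∂f/∂d_i = (d_o/(d_o+d_i))² = 0.168
δf = √((∂f/∂d_o · δd_o)² + (∂f/∂d_i · δd_i)²) = √(0.0279 + 0.597) = 0.791 cm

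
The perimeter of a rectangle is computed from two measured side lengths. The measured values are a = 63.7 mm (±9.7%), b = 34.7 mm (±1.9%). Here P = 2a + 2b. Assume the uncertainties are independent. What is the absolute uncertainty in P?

12.4 mm

Absolute uncertainties add in quadrature for a linear combination:
  (2·δa)² = 153;  (2·δb)² = 1.74
δP = √(154) = 12.4 mm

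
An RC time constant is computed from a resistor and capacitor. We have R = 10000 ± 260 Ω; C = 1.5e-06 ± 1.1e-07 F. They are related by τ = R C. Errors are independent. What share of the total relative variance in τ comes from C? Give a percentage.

88.8%

(δτ/τ)² = (1·δR/R)² + (1·δC/C)²
  R term: (1×0.0260)² = 0.000676
  C term: (1×0.0733)² = 0.00538
Total = 0.00605. Share from C = 0.00538/0.00605 = 0.888.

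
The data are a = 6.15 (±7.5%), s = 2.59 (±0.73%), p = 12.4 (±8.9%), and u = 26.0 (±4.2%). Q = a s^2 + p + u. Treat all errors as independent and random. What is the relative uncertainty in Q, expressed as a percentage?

Let w = a·s^2 = 41.3. δw/w = √((1·δa/a)² + (2·δs/s)²) = √(0.00562 + 0.000213) = 0.0764, so δw = 3.15.
Q = w + p + u: δQ = √(δw² + δp² + δu²) = √(9.94 + 1.22 + 1.19) = 3.51
Q = 79.7, so δQ/Q = 3.51/79.7 = 0.0441.

4.41%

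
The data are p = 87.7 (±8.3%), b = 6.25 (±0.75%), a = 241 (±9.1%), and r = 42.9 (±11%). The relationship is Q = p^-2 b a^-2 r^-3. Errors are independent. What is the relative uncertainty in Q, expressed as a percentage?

For a monomial Q ∝ p^-2, b, a^-2, r^-3, fractional errors add in quadrature:
  (-2·δp/p)² = (-2×0.0830)² = 0.0276;  (1·δb/b)² = (1×0.00750)² = 5.62e-05;  (-2·δa/a)² = (-2×0.0910)² = 0.0331;  (-3·δr/r)² = (-3×0.110)² = 0.109
δQ/Q = √(0.170) = 0.412

41.2%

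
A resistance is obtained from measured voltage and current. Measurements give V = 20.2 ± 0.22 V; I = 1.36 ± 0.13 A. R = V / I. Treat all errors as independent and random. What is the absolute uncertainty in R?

1.43 Ω

Products/powers → add relative errors in quadrature, weighted by exponent:
  (1·δV/V)² = (1×0.0109)² = 0.000119;  (-1·δI/I)² = (-1×0.0956)² = 0.00914
δR/R = √(0.00926) = 0.0962
R = 14.9 Ω, so δR = 0.0962 × 14.9 = 1.43 Ω.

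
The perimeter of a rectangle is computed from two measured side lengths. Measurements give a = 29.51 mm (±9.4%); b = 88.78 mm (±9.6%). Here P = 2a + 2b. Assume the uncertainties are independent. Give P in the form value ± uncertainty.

P is a linear combination, so absolute uncertainties add in quadrature:
  (2·δa)² = 30.8;  (2·δb)² = 291
δP = √(321) = 17.9 mm
P = 236.6 mm.

236.6 ± 17.9 mm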